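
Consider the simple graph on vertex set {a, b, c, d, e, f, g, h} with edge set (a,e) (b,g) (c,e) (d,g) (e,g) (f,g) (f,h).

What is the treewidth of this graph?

1

A width-1 tree decomposition is:
Bags: B1 = {e, g}  B2 = {a, e}  B3 = {f, g}  B4 = {d, g}  B5 = {c, e}  B6 = {b, g}  B7 = {f, h}
Tree: B1–B2, B1–B3, B1–B4, B2–B5, B4–B6, B3–B7
Every bag has size at most 2, so the width is 2 − 1 = 1 and tw(G) ≤ 1. Since G has at least one edge (e.g. g–e), it is not an edgeless graph, so tw(G) ≥ 1. Hence tw(G) = 1 exactly.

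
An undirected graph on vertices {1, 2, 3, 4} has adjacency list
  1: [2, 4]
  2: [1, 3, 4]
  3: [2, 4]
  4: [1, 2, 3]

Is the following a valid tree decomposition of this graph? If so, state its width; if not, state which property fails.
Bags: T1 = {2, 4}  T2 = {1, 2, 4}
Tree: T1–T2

A tree decomposition must satisfy three properties: every vertex lies in some bag; for every edge, both endpoints lie together in some bag; and for every vertex, the bags containing it form a connected subtree. Here vertex 3 appears in no bag, so the decomposition is invalid.

No — vertex 3 appears in no bag.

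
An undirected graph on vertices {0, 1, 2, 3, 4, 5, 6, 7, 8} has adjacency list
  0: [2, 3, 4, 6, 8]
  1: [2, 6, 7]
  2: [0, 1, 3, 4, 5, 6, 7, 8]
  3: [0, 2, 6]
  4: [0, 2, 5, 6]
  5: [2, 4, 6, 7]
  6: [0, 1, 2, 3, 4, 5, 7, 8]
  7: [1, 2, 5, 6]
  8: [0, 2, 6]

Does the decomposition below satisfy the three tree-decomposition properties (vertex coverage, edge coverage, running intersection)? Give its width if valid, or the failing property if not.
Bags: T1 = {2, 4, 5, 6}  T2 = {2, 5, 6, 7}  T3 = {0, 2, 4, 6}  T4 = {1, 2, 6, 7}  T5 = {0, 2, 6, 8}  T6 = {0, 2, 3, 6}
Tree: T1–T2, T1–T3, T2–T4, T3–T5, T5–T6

Yes; width 3.

Every vertex of G appears in some bag (union = {0, 1, 2, 3, 4, 5, 6, 7, 8}); every edge is covered by a bag; and for each vertex v the set of bags containing v is connected in the bag tree. The decomposition is therefore valid. The largest bag has 4 vertices, so the width is 3.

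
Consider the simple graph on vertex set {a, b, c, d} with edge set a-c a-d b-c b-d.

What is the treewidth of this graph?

A width-2 tree decomposition is:
Bags: B1 = {a, c, d}  B2 = {b, c, d}
Tree: B1–B2
Each bag holds 3 vertices, so the decomposition has width 2, which upper-bounds the treewidth. Since c–a–d–b–c is a cycle in G, G is not acyclic. Forests are exactly the graphs of treewidth ≤ 1, so tw(G) ≥ 2. Combining the bounds, tw(G) = 2.

2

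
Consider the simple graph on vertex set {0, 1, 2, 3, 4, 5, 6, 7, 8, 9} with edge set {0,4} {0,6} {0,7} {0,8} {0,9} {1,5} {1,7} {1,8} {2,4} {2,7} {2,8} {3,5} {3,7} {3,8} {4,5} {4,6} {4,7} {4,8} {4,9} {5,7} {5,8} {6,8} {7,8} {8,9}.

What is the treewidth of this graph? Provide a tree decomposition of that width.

Treewidth 3.
One optimal decomposition is:
Bags: B1 = {0, 4, 7, 8}  B2 = {0, 4, 8, 9}  B3 = {4, 5, 7, 8}  B4 = {1, 5, 7, 8}  B5 = {3, 5, 7, 8}  B6 = {0, 4, 6, 8}  B7 = {2, 4, 7, 8}
Tree: B1–B2, B1–B3, B3–B4, B4–B5, B1–B6, B3–B7

The largest bag has 4 vertices, giving width 3; this decomposition certifies tw(G) ≤ 3. Conversely, {1, 5, 7, 8} is a clique of size 4, and the vertices of any clique must share a bag in every tree decomposition; so some bag has ≥ 4 vertices and tw(G) ≥ 3. The upper and lower bounds meet at 3, so that is the treewidth.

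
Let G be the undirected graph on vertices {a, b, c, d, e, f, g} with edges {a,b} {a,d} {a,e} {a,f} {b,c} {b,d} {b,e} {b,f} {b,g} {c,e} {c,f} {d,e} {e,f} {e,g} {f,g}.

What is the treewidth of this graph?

A width-3 tree decomposition is:
Bags: B1 = {b, c, e, f}  B2 = {a, b, e, f}  B3 = {a, b, d, e}  B4 = {b, e, f, g}
Tree: B1–B2, B2–B3, B1–B4
Each bag holds 4 vertices, so the decomposition has width 3, which upper-bounds the treewidth. For the lower bound, the 4 vertices {a, b, d, e} are pairwise adjacent, and any tree decomposition puts a clique entirely inside one bag — forcing width ≥ 3. The upper and lower bounds meet at 3, so that is the treewidth.

3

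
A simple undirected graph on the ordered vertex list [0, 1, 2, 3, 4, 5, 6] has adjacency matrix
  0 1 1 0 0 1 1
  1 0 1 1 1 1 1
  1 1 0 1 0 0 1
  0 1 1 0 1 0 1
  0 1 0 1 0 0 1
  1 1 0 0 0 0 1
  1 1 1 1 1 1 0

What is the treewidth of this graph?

3

A width-3 tree decomposition is:
Bags: B1 = {1, 2, 3, 6}  B2 = {0, 1, 2, 6}  B3 = {1, 3, 4, 6}  B4 = {0, 1, 5, 6}
Tree: B1–B2, B1–B3, B2–B4
Every bag has size at most 4, so the width is 4 − 1 = 3 and tw(G) ≤ 3. For the lower bound, the 4 vertices {0, 1, 2, 6} are pairwise adjacent, and any tree decomposition puts a clique entirely inside one bag — forcing width ≥ 3. Therefore the treewidth is 3.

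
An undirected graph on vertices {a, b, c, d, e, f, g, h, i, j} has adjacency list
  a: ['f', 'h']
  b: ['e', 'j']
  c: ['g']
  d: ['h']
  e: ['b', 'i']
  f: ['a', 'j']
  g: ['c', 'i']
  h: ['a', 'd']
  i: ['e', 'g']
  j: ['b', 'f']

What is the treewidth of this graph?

1

A width-1 tree decomposition is:
Bags: B1 = {c, g}  B2 = {g, i}  B3 = {e, i}  B4 = {b, e}  B5 = {b, j}  B6 = {f, j}  B7 = {a, f}  B8 = {a, h}  B9 = {d, h}
Tree: B1–B2, B2–B3, B3–B4, B4–B5, B5–B6, B6–B7, B7–B8, B8–B9
The largest bag has 2 vertices, giving width 1; this decomposition certifies tw(G) ≤ 1. Since G has at least one edge (e.g. c–g), it is not an edgeless graph, so tw(G) ≥ 1. Hence tw(G) = 1 exactly.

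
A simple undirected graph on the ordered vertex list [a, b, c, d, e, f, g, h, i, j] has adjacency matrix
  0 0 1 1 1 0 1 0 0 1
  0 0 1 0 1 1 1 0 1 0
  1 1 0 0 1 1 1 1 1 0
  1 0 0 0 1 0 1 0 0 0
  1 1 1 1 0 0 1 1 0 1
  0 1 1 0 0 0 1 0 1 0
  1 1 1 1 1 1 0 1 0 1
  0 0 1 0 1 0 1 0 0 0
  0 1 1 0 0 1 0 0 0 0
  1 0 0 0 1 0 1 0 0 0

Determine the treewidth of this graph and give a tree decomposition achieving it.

Every bag has size at most 4, so the width is 4 − 1 = 3 and tw(G) ≤ 3. On the other hand G contains the 4-clique {a, d, e, g}. A clique must lie in a single bag of any decomposition, so no decomposition can have width below 3. Combining the bounds, tw(G) = 3.

Treewidth 3.
One such decomposition:
Bags: B1 = {a, c, e, g}  B2 = {b, c, e, g}  B3 = {b, c, f, g}  B4 = {a, d, e, g}  B5 = {c, e, g, h}  B6 = {b, c, f, i}  B7 = {a, e, g, j}
Tree: B1–B2, B2–B3, B1–B4, B1–B5, B3–B6, B1–B7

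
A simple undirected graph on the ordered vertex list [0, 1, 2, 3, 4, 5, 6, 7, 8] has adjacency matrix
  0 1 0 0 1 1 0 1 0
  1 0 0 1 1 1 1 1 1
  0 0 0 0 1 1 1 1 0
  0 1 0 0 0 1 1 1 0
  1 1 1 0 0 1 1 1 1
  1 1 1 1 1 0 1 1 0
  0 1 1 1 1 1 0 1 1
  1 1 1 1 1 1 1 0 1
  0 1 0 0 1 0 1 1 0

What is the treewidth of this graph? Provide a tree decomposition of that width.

Each bag holds 5 vertices, so the decomposition has width 4, which upper-bounds the treewidth. Conversely, {1, 3, 5, 6, 7} is a clique of size 5, and the vertices of any clique must share a bag in every tree decomposition; so some bag has ≥ 5 vertices and tw(G) ≥ 4. The upper and lower bounds meet at 4, so that is the treewidth.

Treewidth 4.
One such decomposition:
Bags: B1 = {2, 4, 5, 6, 7}  B2 = {1, 4, 5, 6, 7}  B3 = {0, 1, 4, 5, 7}  B4 = {1, 4, 6, 7, 8}  B5 = {1, 3, 5, 6, 7}
Tree: B1–B2, B2–B3, B2–B4, B2–B5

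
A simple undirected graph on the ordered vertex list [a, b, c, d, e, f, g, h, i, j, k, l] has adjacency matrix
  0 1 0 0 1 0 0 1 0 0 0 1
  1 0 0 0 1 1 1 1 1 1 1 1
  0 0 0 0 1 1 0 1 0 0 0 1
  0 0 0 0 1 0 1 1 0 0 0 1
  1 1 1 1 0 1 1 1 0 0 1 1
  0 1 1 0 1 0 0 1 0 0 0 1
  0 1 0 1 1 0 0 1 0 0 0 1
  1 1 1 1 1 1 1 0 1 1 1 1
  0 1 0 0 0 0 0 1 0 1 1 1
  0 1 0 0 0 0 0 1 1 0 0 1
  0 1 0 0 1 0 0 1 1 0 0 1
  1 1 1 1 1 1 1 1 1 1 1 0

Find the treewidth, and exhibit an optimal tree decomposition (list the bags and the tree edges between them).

Each bag holds 5 vertices, so the decomposition has width 4, which upper-bounds the treewidth. Conversely, {d, e, g, h, l} is a clique of size 5, and the vertices of any clique must share a bag in every tree decomposition; so some bag has ≥ 5 vertices and tw(G) ≥ 4. The upper and lower bounds meet at 4, so that is the treewidth.

Treewidth 4.
One such decomposition:
Bags: B1 = {b, e, g, h, l}  B2 = {b, e, h, k, l}  B3 = {d, e, g, h, l}  B4 = {a, b, e, h, l}  B5 = {b, e, f, h, l}  B6 = {b, h, i, k, l}  B7 = {b, h, i, j, l}  B8 = {c, e, f, h, l}
Tree: B1–B2, B1–B3, B1–B4, B4–B5, B2–B6, B6–B7, B5–B8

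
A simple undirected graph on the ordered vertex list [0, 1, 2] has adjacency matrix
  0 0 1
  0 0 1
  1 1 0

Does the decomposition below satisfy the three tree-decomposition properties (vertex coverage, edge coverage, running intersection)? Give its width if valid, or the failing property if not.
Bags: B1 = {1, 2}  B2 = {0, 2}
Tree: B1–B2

Yes; width 1.

Every vertex of G appears in some bag (union = {0, 1, 2}); every edge is covered by a bag; and for each vertex v the set of bags containing v is connected in the bag tree. The decomposition is therefore valid. The largest bag has 2 vertices, so the width is 1.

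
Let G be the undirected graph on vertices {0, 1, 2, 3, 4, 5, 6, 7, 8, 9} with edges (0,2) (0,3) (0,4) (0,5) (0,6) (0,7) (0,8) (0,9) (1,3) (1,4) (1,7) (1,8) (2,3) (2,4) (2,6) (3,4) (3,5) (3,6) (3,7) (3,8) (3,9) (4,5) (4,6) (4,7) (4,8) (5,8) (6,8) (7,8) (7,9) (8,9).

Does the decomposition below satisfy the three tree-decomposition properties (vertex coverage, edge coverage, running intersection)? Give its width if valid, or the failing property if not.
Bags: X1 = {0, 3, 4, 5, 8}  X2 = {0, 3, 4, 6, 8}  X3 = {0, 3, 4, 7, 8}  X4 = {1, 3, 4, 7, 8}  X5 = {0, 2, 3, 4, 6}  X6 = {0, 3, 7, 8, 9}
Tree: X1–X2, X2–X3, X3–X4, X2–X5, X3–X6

Yes; width 4.

Vertex coverage: the bags together contain {0, 1, 2, 3, 4, 5, 6, 7, 8, 9}, the full vertex set. Edge coverage: each edge of G has both endpoints in at least one bag. Running intersection: for every vertex, the bags containing it form a connected subtree. All three properties hold, so this is a valid tree decomposition of width max|bag| − 1 = 4, and hence tw(G) ≤ 4.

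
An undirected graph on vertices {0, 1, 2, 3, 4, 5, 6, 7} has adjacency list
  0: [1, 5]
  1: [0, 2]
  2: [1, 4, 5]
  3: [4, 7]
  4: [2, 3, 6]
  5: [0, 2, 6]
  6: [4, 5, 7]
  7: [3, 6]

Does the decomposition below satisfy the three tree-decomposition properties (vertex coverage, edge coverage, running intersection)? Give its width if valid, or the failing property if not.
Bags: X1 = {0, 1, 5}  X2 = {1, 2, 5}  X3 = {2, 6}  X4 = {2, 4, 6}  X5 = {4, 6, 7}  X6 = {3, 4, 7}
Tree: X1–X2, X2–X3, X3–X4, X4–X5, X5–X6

No — edge (5,6) lies in no bag.

A tree decomposition must satisfy three properties: every vertex lies in some bag; for every edge, both endpoints lie together in some bag; and for every vertex, the bags containing it form a connected subtree. Here edge (5,6) lies in no bag, so the decomposition is invalid.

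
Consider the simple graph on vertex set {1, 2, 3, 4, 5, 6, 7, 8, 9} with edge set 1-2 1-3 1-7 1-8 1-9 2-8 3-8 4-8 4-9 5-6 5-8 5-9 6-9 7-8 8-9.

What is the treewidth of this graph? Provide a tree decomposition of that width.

Treewidth 2.
Bags: B1 = {1, 2, 8}  B2 = {1, 3, 8}  B3 = {1, 8, 9}  B4 = {5, 8, 9}  B5 = {5, 6, 9}  B6 = {1, 7, 8}  B7 = {4, 8, 9}
Tree: B1–B2, B2–B3, B3–B4, B4–B5, B3–B6, B4–B7

Each bag holds 3 vertices, so the decomposition has width 2, which upper-bounds the treewidth. For the lower bound, the 3 vertices {1, 8, 9} are pairwise adjacent, and any tree decomposition puts a clique entirely inside one bag — forcing width ≥ 2. The upper and lower bounds meet at 2, so that is the treewidth.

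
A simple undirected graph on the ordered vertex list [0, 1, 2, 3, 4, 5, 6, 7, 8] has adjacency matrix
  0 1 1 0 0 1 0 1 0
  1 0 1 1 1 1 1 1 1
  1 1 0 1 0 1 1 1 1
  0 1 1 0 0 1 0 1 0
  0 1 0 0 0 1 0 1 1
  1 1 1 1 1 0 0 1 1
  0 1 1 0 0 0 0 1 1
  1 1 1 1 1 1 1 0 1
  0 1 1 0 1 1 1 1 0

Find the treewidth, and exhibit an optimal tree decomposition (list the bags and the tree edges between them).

The largest bag has 5 vertices, giving width 4; this decomposition certifies tw(G) ≤ 4. Conversely, {0, 1, 2, 5, 7} is a clique of size 5, and the vertices of any clique must share a bag in every tree decomposition; so some bag has ≥ 5 vertices and tw(G) ≥ 4. Therefore the treewidth is 4.

Treewidth 4.
One optimal decomposition is:
Bags: B1 = {1, 2, 5, 7, 8}  B2 = {1, 2, 6, 7, 8}  B3 = {1, 2, 3, 5, 7}  B4 = {0, 1, 2, 5, 7}  B5 = {1, 4, 5, 7, 8}
Tree: B1–B2, B1–B3, B3–B4, B1–B5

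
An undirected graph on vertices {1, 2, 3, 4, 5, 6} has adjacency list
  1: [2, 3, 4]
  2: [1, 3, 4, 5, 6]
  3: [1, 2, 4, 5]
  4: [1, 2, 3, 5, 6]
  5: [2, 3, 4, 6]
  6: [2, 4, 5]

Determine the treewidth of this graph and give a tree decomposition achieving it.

Treewidth 3.
One such decomposition:
Bags: B1 = {2, 4, 5, 6}  B2 = {2, 3, 4, 5}  B3 = {1, 2, 3, 4}
Tree: B1–B2, B2–B3

The largest bag has 4 vertices, giving width 3; this decomposition certifies tw(G) ≤ 3. Conversely, {1, 2, 3, 4} is a clique of size 4, and the vertices of any clique must share a bag in every tree decomposition; so some bag has ≥ 4 vertices and tw(G) ≥ 3. The upper and lower bounds meet at 3, so that is the treewidth.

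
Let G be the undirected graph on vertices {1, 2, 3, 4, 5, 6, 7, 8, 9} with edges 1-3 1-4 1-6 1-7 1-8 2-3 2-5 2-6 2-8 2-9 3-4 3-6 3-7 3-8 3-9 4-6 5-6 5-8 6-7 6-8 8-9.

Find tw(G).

3

A width-3 tree decomposition is:
Bags: B1 = {1, 3, 4, 6}  B2 = {1, 3, 6, 7}  B3 = {1, 3, 6, 8}  B4 = {2, 3, 6, 8}  B5 = {2, 3, 8, 9}  B6 = {2, 5, 6, 8}
Tree: B1–B2, B1–B3, B3–B4, B4–B5, B4–B6
Each bag holds 4 vertices, so the decomposition has width 3, which upper-bounds the treewidth. On the other hand G contains the 4-clique {2, 3, 8, 9}. A clique must lie in a single bag of any decomposition, so no decomposition can have width below 3. The upper and lower bounds meet at 3, so that is the treewidth.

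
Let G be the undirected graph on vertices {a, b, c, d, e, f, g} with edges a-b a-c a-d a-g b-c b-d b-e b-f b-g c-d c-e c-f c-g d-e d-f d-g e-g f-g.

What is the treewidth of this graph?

A width-4 tree decomposition is:
Bags: B1 = {a, b, c, d, g}  B2 = {b, c, d, f, g}  B3 = {b, c, d, e, g}
Tree: B1–B2, B1–B3
Each bag holds 5 vertices, so the decomposition has width 4, which upper-bounds the treewidth. Conversely, {b, c, d, e, g} is a clique of size 5, and the vertices of any clique must share a bag in every tree decomposition; so some bag has ≥ 5 vertices and tw(G) ≥ 4. The upper and lower bounds meet at 4, so that is the treewidth.

4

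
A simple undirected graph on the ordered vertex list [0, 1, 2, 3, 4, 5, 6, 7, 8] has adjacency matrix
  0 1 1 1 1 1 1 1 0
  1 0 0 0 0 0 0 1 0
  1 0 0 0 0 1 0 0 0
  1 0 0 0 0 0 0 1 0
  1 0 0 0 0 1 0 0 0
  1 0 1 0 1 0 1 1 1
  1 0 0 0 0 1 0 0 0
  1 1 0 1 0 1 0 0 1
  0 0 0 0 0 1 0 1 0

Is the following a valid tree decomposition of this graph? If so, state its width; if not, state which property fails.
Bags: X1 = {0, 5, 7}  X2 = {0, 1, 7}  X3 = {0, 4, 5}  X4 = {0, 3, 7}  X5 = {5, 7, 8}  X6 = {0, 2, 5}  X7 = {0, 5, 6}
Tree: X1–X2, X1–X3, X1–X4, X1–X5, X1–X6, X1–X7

Vertex coverage: the bags together contain {0, 1, 2, 3, 4, 5, 6, 7, 8}, the full vertex set. Edge coverage: each edge of G has both endpoints in at least one bag. Running intersection: for every vertex, the bags containing it form a connected subtree. All three properties hold, so this is a valid tree decomposition of width max|bag| − 1 = 2, and hence tw(G) ≤ 2.

Yes; width 2.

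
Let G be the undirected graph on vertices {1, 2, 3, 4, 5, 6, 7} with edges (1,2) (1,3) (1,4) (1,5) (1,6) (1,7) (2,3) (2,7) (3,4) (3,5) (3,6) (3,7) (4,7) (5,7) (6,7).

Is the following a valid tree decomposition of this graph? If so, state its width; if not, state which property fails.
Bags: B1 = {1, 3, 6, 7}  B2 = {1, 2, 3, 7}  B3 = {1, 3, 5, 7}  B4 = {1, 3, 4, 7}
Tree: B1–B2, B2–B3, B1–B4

Checking the three conditions: (i) the bags cover all of {1, 2, 3, 4, 5, 6, 7}; (ii) for each edge, some bag contains both endpoints; (iii) the bags containing any fixed vertex form a subtree. All hold, so the decomposition is valid with width 4 − 1 = 3.

Yes; width 3.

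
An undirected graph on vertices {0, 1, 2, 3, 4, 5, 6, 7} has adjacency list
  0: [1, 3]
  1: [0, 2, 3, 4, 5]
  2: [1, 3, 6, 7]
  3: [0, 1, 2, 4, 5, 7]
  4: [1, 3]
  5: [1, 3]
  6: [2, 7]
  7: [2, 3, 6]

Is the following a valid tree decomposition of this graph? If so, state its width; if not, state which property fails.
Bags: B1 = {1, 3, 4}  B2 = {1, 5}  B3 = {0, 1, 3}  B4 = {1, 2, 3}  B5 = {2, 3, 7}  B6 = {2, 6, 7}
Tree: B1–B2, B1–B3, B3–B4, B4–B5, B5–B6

No — edge (3,5) lies in no bag.

A tree decomposition must satisfy three properties: every vertex lies in some bag; for every edge, both endpoints lie together in some bag; and for every vertex, the bags containing it form a connected subtree. Here edge (3,5) lies in no bag, so the decomposition is invalid.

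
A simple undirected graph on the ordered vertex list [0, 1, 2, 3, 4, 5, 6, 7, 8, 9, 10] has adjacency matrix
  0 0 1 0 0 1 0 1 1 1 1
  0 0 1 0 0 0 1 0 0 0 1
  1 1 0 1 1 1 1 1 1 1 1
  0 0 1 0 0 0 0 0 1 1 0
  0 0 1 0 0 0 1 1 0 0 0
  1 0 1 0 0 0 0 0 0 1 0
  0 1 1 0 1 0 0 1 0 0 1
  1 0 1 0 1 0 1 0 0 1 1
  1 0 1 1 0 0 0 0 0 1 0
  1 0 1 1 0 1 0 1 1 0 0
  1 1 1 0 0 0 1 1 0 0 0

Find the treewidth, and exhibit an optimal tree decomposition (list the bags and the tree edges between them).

Treewidth 3.
One optimal decomposition is:
Bags: B1 = {2, 6, 7, 10}  B2 = {0, 2, 7, 10}  B3 = {0, 2, 7, 9}  B4 = {0, 2, 5, 9}  B5 = {1, 2, 6, 10}  B6 = {0, 2, 8, 9}  B7 = {2, 3, 8, 9}  B8 = {2, 4, 6, 7}
Tree: B1–B2, B2–B3, B3–B4, B1–B5, B3–B6, B6–B7, B1–B8

The largest bag has 4 vertices, giving width 3; this decomposition certifies tw(G) ≤ 3. For the lower bound, the 4 vertices {0, 2, 8, 9} are pairwise adjacent, and any tree decomposition puts a clique entirely inside one bag — forcing width ≥ 3. The upper and lower bounds meet at 3, so that is the treewidth.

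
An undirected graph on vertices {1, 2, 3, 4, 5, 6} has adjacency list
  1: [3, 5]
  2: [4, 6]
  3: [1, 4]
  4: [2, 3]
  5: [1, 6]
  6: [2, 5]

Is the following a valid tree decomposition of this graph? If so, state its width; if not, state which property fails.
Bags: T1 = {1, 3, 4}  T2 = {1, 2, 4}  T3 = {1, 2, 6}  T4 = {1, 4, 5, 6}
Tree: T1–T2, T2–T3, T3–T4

A tree decomposition must satisfy three properties: every vertex lies in some bag; for every edge, both endpoints lie together in some bag; and for every vertex, the bags containing it form a connected subtree. Here bags containing vertex 4 are not connected in the tree, so the decomposition is invalid.

No — bags containing vertex 4 are not connected in the tree.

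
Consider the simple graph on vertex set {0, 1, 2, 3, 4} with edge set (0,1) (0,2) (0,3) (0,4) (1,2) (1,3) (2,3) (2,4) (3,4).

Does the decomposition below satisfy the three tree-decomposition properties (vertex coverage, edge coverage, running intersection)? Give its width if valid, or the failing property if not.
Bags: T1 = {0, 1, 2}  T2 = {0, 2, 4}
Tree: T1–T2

No — vertex 3 appears in no bag.

A tree decomposition must satisfy three properties: every vertex lies in some bag; for every edge, both endpoints lie together in some bag; and for every vertex, the bags containing it form a connected subtree. Here vertex 3 appears in no bag, so the decomposition is invalid.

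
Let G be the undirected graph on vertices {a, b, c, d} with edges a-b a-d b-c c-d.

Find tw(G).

2

A width-2 tree decomposition is:
Bags: B1 = {a, b, d}  B2 = {b, c, d}
Tree: B1–B2
Every bag has size at most 3, so the width is 3 − 1 = 2 and tw(G) ≤ 2. The edges b–a–d–c–b form a cycle, so G is not a tree and its treewidth is at least 2. Therefore the treewidth is 2.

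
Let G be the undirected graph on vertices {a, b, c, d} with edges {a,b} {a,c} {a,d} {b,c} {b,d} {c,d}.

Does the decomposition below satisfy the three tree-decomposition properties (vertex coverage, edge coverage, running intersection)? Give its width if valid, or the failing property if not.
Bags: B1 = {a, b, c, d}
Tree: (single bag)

Vertex coverage: the bags together contain {a, b, c, d}, the full vertex set. Edge coverage: each edge of G has both endpoints in at least one bag. Running intersection: for every vertex, the bags containing it form a connected subtree. All three properties hold, so this is a valid tree decomposition of width max|bag| − 1 = 3, and hence tw(G) ≤ 3.

Yes; width 3.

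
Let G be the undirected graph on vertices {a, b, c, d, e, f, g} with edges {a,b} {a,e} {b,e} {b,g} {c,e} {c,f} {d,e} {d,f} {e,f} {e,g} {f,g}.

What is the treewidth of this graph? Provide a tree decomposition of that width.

Every bag has size at most 3, so the width is 3 − 1 = 2 and tw(G) ≤ 2. For the lower bound, the 3 vertices {a, b, e} are pairwise adjacent, and any tree decomposition puts a clique entirely inside one bag — forcing width ≥ 2. The upper and lower bounds meet at 2, so that is the treewidth.

Treewidth 2.
One such decomposition:
Bags: B1 = {e, f, g}  B2 = {b, e, g}  B3 = {c, e, f}  B4 = {d, e, f}  B5 = {a, b, e}
Tree: B1–B2, B1–B3, B3–B4, B2–B5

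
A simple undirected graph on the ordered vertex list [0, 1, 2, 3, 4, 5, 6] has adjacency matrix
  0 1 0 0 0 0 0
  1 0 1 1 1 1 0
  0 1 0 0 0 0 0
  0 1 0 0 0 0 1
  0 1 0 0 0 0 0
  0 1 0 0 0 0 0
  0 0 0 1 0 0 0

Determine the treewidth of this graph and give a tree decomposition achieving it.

Each bag holds 2 vertices, so the decomposition has width 1, which upper-bounds the treewidth. Since G has at least one edge (e.g. 0–1), it is not an edgeless graph, so tw(G) ≥ 1. Combining the bounds, tw(G) = 1.

Treewidth 1.
One optimal decomposition is:
Bags: B1 = {0, 1}  B2 = {1, 3}  B3 = {1, 4}  B4 = {1, 2}  B5 = {1, 5}  B6 = {3, 6}
Tree: B1–B2, B2–B3, B2–B4, B2–B5, B2–B6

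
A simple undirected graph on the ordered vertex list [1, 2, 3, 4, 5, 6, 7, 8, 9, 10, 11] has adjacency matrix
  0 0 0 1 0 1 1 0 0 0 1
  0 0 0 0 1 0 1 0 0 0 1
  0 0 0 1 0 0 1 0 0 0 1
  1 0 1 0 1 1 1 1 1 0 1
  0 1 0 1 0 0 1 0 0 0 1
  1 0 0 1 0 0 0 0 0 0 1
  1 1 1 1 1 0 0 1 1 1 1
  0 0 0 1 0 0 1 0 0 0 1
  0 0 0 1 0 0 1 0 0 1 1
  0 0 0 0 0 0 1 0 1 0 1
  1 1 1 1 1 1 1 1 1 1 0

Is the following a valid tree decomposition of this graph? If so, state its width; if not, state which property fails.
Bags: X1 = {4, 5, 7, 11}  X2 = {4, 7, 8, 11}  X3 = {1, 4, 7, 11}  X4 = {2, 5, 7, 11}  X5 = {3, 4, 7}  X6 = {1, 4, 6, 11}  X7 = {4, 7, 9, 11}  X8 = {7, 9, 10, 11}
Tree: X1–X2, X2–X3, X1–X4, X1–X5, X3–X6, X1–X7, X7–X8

A tree decomposition must satisfy three properties: every vertex lies in some bag; for every edge, both endpoints lie together in some bag; and for every vertex, the bags containing it form a connected subtree. Here edge (11,3) lies in no bag, so the decomposition is invalid.

No — edge (11,3) lies in no bag.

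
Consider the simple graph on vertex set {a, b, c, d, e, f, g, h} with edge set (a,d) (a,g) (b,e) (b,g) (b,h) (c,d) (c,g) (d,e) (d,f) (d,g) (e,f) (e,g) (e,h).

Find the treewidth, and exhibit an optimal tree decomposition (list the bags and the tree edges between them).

Treewidth 2.
Bags: B1 = {d, e, g}  B2 = {b, e, g}  B3 = {d, e, f}  B4 = {c, d, g}  B5 = {a, d, g}  B6 = {b, e, h}
Tree: B1–B2, B1–B3, B1–B4, B1–B5, B2–B6

Every bag has size at most 3, so the width is 3 − 1 = 2 and tw(G) ≤ 2. On the other hand G contains the 3-clique {d, e, g}. A clique must lie in a single bag of any decomposition, so no decomposition can have width below 2. Hence tw(G) = 2 exactly.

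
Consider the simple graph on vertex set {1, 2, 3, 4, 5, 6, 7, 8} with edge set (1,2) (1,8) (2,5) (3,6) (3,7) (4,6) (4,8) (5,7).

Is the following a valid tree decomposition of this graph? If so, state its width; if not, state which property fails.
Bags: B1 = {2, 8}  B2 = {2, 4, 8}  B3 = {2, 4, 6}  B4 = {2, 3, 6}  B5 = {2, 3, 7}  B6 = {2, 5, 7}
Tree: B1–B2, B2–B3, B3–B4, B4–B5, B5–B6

No — vertex 1 appears in no bag.

A tree decomposition must satisfy three properties: every vertex lies in some bag; for every edge, both endpoints lie together in some bag; and for every vertex, the bags containing it form a connected subtree. Here vertex 1 appears in no bag, so the decomposition is invalid.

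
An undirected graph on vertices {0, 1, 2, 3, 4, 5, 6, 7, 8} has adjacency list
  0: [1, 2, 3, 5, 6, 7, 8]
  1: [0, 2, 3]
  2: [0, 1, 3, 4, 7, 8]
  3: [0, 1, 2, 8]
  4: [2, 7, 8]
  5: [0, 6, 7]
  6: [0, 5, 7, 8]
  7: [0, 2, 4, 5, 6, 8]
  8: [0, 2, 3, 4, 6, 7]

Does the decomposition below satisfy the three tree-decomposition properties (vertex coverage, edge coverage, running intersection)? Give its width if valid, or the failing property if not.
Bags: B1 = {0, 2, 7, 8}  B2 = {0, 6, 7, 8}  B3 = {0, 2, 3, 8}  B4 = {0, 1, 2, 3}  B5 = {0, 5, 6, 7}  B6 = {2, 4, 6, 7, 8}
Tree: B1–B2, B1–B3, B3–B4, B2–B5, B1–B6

A tree decomposition must satisfy three properties: every vertex lies in some bag; for every edge, both endpoints lie together in some bag; and for every vertex, the bags containing it form a connected subtree. Here bags containing vertex 6 are not connected in the tree, so the decomposition is invalid.

No — bags containing vertex 6 are not connected in the tree.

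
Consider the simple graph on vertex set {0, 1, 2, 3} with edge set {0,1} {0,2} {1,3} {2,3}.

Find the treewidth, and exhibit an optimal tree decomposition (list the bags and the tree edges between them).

Treewidth 2.
One optimal decomposition is:
Bags: B1 = {0, 1, 3}  B2 = {0, 2, 3}
Tree: B1–B2

Each bag holds 3 vertices, so the decomposition has width 2, which upper-bounds the treewidth. The edges 0–1–3–2–0 form a cycle, so G is not a tree and its treewidth is at least 2. The upper and lower bounds meet at 2, so that is the treewidth.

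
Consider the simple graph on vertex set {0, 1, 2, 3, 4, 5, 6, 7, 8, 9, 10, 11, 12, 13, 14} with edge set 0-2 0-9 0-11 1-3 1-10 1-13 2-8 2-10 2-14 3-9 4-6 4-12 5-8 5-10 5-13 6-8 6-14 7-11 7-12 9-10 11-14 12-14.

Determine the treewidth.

A width-3 tree decomposition is:
Bags: B1 = {1, 3, 5, 13}  B2 = {1, 3, 5, 10}  B3 = {3, 5, 9, 10}  B4 = {5, 8, 9, 10}  B5 = {2, 8, 9, 10}  B6 = {0, 2, 8, 9}  B7 = {0, 2, 6, 8}  B8 = {0, 2, 6, 14}  B9 = {0, 6, 11, 14}  B10 = {4, 6, 11, 14}  B11 = {4, 11, 12, 14}  B12 = {4, 7, 11, 12}
Tree: B1–B2, B2–B3, B3–B4, B4–B5, B5–B6, B6–B7, B7–B8, B8–B9, B9–B10, B10–B11, B11–B12
Every bag has size at most 4, so the width is 4 − 1 = 3 and tw(G) ≤ 3. For the lower bound: the 4 vertex sets {1,3,13}, {5}, {10}, {0,2,8,9} are disjoint, each induces a connected subgraph, and every pair is joined by at least one edge of G. Contracting each set to a single vertex therefore yields K_{4} as a minor, and since treewidth is minor-monotone, tw(G) ≥ tw(K_{4}) = 3. Combining the bounds, tw(G) = 3.

3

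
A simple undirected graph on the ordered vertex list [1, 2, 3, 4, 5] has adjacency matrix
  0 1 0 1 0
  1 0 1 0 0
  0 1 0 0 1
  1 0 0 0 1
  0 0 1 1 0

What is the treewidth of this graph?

A width-2 tree decomposition is:
Bags: B1 = {3, 4, 5}  B2 = {1, 3, 4}  B3 = {1, 2, 3}
Tree: B1–B2, B2–B3
The largest bag has 3 vertices, giving width 2; this decomposition certifies tw(G) ≤ 2. For the lower bound, G contains the cycle 3–5–4–1–2–3, so G is not a forest; only forests have treewidth ≤ 1, hence tw(G) ≥ 2. Hence tw(G) = 2 exactly.

2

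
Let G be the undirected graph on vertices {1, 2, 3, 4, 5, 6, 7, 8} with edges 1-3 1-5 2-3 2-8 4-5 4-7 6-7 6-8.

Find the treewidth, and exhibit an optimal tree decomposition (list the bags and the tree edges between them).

Each bag holds 3 vertices, so the decomposition has width 2, which upper-bounds the treewidth. The edges 7–4–5–1–3–2–8–6–7 form a cycle, so G is not a tree and its treewidth is at least 2. The upper and lower bounds meet at 2, so that is the treewidth.

Treewidth 2.
Bags: B1 = {4, 5, 7}  B2 = {1, 5, 7}  B3 = {1, 3, 7}  B4 = {2, 3, 7}  B5 = {2, 7, 8}  B6 = {6, 7, 8}
Tree: B1–B2, B2–B3, B3–B4, B4–B5, B5–B6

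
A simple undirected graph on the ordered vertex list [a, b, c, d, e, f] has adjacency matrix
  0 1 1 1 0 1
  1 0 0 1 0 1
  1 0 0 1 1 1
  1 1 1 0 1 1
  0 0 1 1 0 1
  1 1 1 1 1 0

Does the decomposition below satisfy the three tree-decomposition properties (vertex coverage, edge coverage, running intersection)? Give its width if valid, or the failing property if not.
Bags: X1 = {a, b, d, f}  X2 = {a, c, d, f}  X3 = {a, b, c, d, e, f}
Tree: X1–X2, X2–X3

No — bags containing vertex b are not connected in the tree.

A tree decomposition must satisfy three properties: every vertex lies in some bag; for every edge, both endpoints lie together in some bag; and for every vertex, the bags containing it form a connected subtree. Here bags containing vertex b are not connected in the tree, so the decomposition is invalid.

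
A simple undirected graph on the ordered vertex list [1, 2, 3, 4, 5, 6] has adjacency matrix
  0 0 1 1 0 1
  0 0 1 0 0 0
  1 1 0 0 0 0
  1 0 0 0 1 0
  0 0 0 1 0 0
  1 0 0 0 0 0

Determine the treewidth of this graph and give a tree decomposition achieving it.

Treewidth 1.
One such decomposition:
Bags: B1 = {1, 4}  B2 = {4, 5}  B3 = {1, 3}  B4 = {2, 3}  B5 = {1, 6}
Tree: B1–B2, B1–B3, B3–B4, B1–B5

Every bag has size at most 2, so the width is 2 − 1 = 1 and tw(G) ≤ 1. Any graph with an edge has treewidth ≥ 1, and G has the edge 4–1. Therefore the treewidth is 1.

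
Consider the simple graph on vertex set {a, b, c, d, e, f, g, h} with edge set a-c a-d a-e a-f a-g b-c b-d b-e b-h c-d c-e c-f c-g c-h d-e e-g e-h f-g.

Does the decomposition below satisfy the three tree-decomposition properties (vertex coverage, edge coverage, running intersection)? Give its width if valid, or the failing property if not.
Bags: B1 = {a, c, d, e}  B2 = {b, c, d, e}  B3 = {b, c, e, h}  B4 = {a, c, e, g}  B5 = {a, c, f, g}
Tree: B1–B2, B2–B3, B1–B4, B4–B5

Yes; width 3.

Vertex coverage: the bags together contain {a, b, c, d, e, f, g, h}, the full vertex set. Edge coverage: each edge of G has both endpoints in at least one bag. Running intersection: for every vertex, the bags containing it form a connected subtree. All three properties hold, so this is a valid tree decomposition of width max|bag| − 1 = 3, and hence tw(G) ≤ 3.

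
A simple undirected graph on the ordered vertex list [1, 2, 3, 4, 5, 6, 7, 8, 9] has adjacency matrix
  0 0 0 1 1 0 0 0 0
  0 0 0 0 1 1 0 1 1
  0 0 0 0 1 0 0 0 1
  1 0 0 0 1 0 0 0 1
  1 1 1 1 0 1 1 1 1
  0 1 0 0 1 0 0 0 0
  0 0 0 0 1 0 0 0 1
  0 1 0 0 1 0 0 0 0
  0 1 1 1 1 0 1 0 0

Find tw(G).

A width-2 tree decomposition is:
Bags: B1 = {5, 7, 9}  B2 = {2, 5, 9}  B3 = {2, 5, 6}  B4 = {3, 5, 9}  B5 = {4, 5, 9}  B6 = {2, 5, 8}  B7 = {1, 4, 5}
Tree: B1–B2, B2–B3, B1–B4, B1–B5, B2–B6, B5–B7
Each bag holds 3 vertices, so the decomposition has width 2, which upper-bounds the treewidth. On the other hand G contains the 3-clique {2, 5, 8}. A clique must lie in a single bag of any decomposition, so no decomposition can have width below 2. Hence tw(G) = 2 exactly.

2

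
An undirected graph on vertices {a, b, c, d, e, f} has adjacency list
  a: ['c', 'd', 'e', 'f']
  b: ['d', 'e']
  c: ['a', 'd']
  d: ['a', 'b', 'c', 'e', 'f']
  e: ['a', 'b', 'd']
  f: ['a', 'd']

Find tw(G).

A width-2 tree decomposition is:
Bags: B1 = {a, d, e}  B2 = {a, c, d}  B3 = {a, d, f}  B4 = {b, d, e}
Tree: B1–B2, B2–B3, B1–B4
The largest bag has 3 vertices, giving width 2; this decomposition certifies tw(G) ≤ 2. Conversely, {a, d, e} is a clique of size 3, and the vertices of any clique must share a bag in every tree decomposition; so some bag has ≥ 3 vertices and tw(G) ≥ 2. The upper and lower bounds meet at 2, so that is the treewidth.

2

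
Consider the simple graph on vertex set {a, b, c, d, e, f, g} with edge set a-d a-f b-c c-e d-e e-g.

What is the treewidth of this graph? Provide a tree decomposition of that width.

Treewidth 1.
One such decomposition:
Bags: B1 = {d, e}  B2 = {c, e}  B3 = {a, d}  B4 = {e, g}  B5 = {b, c}  B6 = {a, f}
Tree: B1–B2, B1–B3, B1–B4, B2–B5, B3–B6

Each bag holds 2 vertices, so the decomposition has width 1, which upper-bounds the treewidth. Since G has at least one edge (e.g. e–d), it is not an edgeless graph, so tw(G) ≥ 1. Therefore the treewidth is 1.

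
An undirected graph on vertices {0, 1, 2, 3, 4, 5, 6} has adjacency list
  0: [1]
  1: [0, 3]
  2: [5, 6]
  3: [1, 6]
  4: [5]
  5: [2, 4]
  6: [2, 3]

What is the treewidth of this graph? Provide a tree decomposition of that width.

Treewidth 1.
One optimal decomposition is:
Bags: B1 = {4, 5}  B2 = {2, 5}  B3 = {2, 6}  B4 = {3, 6}  B5 = {1, 3}  B6 = {0, 1}
Tree: B1–B2, B2–B3, B3–B4, B4–B5, B5–B6

Every bag has size at most 2, so the width is 2 − 1 = 1 and tw(G) ≤ 1. Any graph with an edge has treewidth ≥ 1, and G has the edge 4–5. Therefore the treewidth is 1.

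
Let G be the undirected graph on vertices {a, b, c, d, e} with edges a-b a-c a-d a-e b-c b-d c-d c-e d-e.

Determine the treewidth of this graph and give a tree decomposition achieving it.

Every bag has size at most 4, so the width is 4 − 1 = 3 and tw(G) ≤ 3. Conversely, {a, c, d, e} is a clique of size 4, and the vertices of any clique must share a bag in every tree decomposition; so some bag has ≥ 4 vertices and tw(G) ≥ 3. The upper and lower bounds meet at 3, so that is the treewidth.

Treewidth 3.
One such decomposition:
Bags: B1 = {a, c, d, e}  B2 = {a, b, c, d}
Tree: B1–B2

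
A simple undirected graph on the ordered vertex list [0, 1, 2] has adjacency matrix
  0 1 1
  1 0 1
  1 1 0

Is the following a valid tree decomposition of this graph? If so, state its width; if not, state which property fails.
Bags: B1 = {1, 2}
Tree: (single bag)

A tree decomposition must satisfy three properties: every vertex lies in some bag; for every edge, both endpoints lie together in some bag; and for every vertex, the bags containing it form a connected subtree. Here vertex 0 appears in no bag, so the decomposition is invalid.

No — vertex 0 appears in no bag.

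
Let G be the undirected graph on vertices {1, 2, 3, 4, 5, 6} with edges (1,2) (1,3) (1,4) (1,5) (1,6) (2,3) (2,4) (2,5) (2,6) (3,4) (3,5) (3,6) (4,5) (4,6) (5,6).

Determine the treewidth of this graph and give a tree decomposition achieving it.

A single bag containing all 6 vertices is trivially a valid decomposition of width 5. On the other hand G contains the 6-clique {1, 2, 3, 4, 5, 6}. A clique must lie in a single bag of any decomposition, so no decomposition can have width below 5. The upper and lower bounds meet at 5, so that is the treewidth.

Treewidth 5.
One optimal decomposition is:
Bags: B1 = {1, 2, 3, 4, 5, 6}
Tree: (single bag)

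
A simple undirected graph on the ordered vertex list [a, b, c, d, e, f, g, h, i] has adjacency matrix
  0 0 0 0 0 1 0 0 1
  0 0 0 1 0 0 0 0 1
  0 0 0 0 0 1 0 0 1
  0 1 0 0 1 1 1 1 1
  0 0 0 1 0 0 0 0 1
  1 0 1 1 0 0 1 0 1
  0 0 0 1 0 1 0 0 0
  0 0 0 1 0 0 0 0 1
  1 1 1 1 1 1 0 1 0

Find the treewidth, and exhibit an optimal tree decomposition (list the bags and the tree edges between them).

Treewidth 2.
One optimal decomposition is:
Bags: B1 = {a, f, i}  B2 = {c, f, i}  B3 = {d, f, i}  B4 = {b, d, i}  B5 = {d, f, g}  B6 = {d, h, i}  B7 = {d, e, i}
Tree: B1–B2, B2–B3, B3–B4, B3–B5, B4–B6, B4–B7

The largest bag has 3 vertices, giving width 2; this decomposition certifies tw(G) ≤ 2. For the lower bound, the 3 vertices {d, f, g} are pairwise adjacent, and any tree decomposition puts a clique entirely inside one bag — forcing width ≥ 2. The upper and lower bounds meet at 2, so that is the treewidth.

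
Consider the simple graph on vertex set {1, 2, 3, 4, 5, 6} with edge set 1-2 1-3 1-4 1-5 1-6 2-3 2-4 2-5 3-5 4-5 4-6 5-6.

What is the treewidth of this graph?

3

A width-3 tree decomposition is:
Bags: B1 = {1, 2, 4, 5}  B2 = {1, 2, 3, 5}  B3 = {1, 4, 5, 6}
Tree: B1–B2, B1–B3
The largest bag has 4 vertices, giving width 3; this decomposition certifies tw(G) ≤ 3. On the other hand G contains the 4-clique {1, 2, 3, 5}. A clique must lie in a single bag of any decomposition, so no decomposition can have width below 3. Combining the bounds, tw(G) = 3.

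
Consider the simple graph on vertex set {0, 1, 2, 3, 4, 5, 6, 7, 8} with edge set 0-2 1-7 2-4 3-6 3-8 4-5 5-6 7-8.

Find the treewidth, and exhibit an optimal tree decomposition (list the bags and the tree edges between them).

Treewidth 1.
One optimal decomposition is:
Bags: B1 = {0, 2}  B2 = {2, 4}  B3 = {4, 5}  B4 = {5, 6}  B5 = {3, 6}  B6 = {3, 8}  B7 = {7, 8}  B8 = {1, 7}
Tree: B1–B2, B2–B3, B3–B4, B4–B5, B5–B6, B6–B7, B7–B8

The largest bag has 2 vertices, giving width 1; this decomposition certifies tw(G) ≤ 1. G has an edge, so its treewidth is at least 1. Combining the bounds, tw(G) = 1.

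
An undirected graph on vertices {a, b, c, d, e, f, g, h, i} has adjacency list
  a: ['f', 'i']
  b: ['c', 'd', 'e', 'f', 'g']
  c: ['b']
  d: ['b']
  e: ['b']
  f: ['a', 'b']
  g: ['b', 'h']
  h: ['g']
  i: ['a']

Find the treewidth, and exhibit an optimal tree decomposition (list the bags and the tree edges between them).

The largest bag has 2 vertices, giving width 1; this decomposition certifies tw(G) ≤ 1. Any graph with an edge has treewidth ≥ 1, and G has the edge a–f. Therefore the treewidth is 1.

Treewidth 1.
Bags: B1 = {a, f}  B2 = {b, f}  B3 = {a, i}  B4 = {b, g}  B5 = {b, c}  B6 = {b, d}  B7 = {b, e}  B8 = {g, h}
Tree: B1–B2, B1–B3, B2–B4, B2–B5, B5–B6, B5–B7, B4–B8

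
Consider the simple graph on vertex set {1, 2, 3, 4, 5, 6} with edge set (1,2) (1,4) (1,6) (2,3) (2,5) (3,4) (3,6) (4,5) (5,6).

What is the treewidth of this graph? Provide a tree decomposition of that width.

The largest bag has 4 vertices, giving width 3; this decomposition certifies tw(G) ≤ 3. For the lower bound: the 4 vertex sets {5,6}, {2,3}, {1}, {4} are disjoint, each induces a connected subgraph, and every pair is joined by at least one edge of G. Contracting each set to a single vertex therefore yields K_{4} as a minor, and since treewidth is minor-monotone, tw(G) ≥ tw(K_{4}) = 3. Hence tw(G) = 3 exactly.

Treewidth 3.
One optimal decomposition is:
Bags: B1 = {1, 3, 5, 6}  B2 = {1, 2, 3, 5}  B3 = {1, 3, 4, 5}
Tree: B1–B2, B2–B3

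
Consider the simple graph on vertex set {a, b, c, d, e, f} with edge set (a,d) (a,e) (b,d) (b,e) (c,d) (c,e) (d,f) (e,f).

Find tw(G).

2

A width-2 tree decomposition is:
Bags: B1 = {d, e, f}  B2 = {b, d, e}  B3 = {a, d, e}  B4 = {c, d, e}
Tree: B1–B2, B2–B3, B3–B4
Every bag has size at most 3, so the width is 3 − 1 = 2 and tw(G) ≤ 2. The edges f–e–b–d–f form a cycle, so G is not a tree and its treewidth is at least 2. The upper and lower bounds meet at 2, so that is the treewidth.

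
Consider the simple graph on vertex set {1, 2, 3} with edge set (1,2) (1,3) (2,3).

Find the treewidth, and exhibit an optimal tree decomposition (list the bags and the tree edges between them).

Treewidth 2.
One such decomposition:
Bags: B1 = {1, 2, 3}
Tree: (single bag)

A single bag containing all 3 vertices is trivially a valid decomposition of width 2. For the lower bound, the 3 vertices {1, 2, 3} are pairwise adjacent, and any tree decomposition puts a clique entirely inside one bag — forcing width ≥ 2. Combining the bounds, tw(G) = 2.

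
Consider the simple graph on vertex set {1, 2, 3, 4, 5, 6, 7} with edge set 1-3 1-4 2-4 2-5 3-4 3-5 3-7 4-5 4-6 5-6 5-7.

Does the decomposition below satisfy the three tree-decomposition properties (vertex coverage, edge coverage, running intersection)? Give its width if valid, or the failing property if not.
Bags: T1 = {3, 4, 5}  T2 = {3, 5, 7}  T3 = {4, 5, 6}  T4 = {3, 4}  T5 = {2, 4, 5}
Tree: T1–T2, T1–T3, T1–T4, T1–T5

A tree decomposition must satisfy three properties: every vertex lies in some bag; for every edge, both endpoints lie together in some bag; and for every vertex, the bags containing it form a connected subtree. Here vertex 1 appears in no bag, so the decomposition is invalid.

No — vertex 1 appears in no bag.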